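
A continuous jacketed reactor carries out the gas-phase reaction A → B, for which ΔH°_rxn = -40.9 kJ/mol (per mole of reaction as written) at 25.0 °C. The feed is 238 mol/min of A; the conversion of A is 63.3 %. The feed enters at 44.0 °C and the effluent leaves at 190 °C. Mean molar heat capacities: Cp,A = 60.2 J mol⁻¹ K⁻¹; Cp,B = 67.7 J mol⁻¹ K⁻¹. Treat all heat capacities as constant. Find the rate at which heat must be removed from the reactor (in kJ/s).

Extent of reaction ξ = 0.633 × 238 = 150.65 mol/min
Reaction term: ξ·ΔH°_rxn = 150.65 × -40.9 = -6161.7 kJ/min
Sensible, feed 44.0→25 °C: -272.22 kJ/min
Outlet flows (mol/min): A 87.346, B 150.65
Sensible, products 25→190 °C: 2550.5 kJ/min
Q = ΔH = -3883.5 kJ/min = -64.725 kW
Heat removed = 64.725 kJ/s

Q_out = 64.7 kJ/s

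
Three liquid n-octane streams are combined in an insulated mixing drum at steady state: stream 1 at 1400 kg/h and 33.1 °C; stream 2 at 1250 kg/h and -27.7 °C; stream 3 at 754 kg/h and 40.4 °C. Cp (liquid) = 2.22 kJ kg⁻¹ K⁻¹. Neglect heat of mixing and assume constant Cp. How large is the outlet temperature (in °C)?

No heat crosses the boundary, so H_out = H_in.
Σ ṁᵢCp,ᵢTᵢ = 1400×2.22×33.1 + 1250×2.22×-27.7 + 754×2.22×40.4 = 93632
Σ ṁᵢCp,ᵢ = 1400×2.22 + 1250×2.22 + 754×2.22 = 7556.9
T_out = 93632 / 7556.9 = 12.39 °C

T_out = 12.4 °C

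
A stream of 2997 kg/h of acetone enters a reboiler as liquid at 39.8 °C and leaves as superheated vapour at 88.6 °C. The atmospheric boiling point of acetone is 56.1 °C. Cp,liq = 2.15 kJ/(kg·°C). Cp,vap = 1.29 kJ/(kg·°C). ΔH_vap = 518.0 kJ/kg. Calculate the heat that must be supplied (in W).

Q = 495000 W

liquid 39.8→56.1 °C: 35.045 kJ/kg
vaporisation at 56.1 °C: 518 kJ/kg
vapour 56.1→88.6 °C: 41.925 kJ/kg
Δh = 35.045 + 518 + 41.925 = 594.97 kJ/kg
Q = ṁ·Δh = 2997 kg/h × 594.97 kJ/kg = 1.7831e+06 kJ/h
|Q| = 495.31 kW = 495310 W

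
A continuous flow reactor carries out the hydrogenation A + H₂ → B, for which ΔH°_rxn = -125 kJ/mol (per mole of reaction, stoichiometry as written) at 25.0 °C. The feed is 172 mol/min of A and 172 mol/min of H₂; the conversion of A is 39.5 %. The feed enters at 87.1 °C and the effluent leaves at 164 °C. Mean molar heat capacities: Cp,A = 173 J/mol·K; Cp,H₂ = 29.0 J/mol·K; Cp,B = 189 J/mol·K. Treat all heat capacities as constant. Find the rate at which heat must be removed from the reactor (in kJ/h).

Q_out = 357000 kJ/h

Extent of reaction ξ = 0.395 × 172 = 67.94 mol/min
Reaction term: ξ·ΔH°_rxn = 67.94 × -125 = -8492.5 kJ/min
Sensible, feed 87.1→25 °C: -2157.6 kJ/min
Outlet flows (mol/min): A 104.06, H₂ 104.06, B 67.94
Sensible, products 25→164 °C: 4706.6 kJ/min
Q = ΔH = -5943.5 kJ/min = -99.058 kW
Heat removed = 356610 kJ/h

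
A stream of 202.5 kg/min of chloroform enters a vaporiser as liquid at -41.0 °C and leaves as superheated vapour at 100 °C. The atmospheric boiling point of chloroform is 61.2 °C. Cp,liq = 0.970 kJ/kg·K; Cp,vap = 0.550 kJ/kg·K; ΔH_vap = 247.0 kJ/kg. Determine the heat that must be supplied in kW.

Q = 1240 kW

liquid -41.0→61.2 °C: 99.134 kJ/kg
vaporisation at 61.2 °C: 247 kJ/kg
vapour 61.2→100 °C: 21.34 kJ/kg
Δh = 99.134 + 247 + 21.34 = 367.47 kJ/kg
Q = ṁ·Δh = 202.5 kg/min × 367.47 kJ/kg = 74413 kJ/min
|Q| = 1240.2 kW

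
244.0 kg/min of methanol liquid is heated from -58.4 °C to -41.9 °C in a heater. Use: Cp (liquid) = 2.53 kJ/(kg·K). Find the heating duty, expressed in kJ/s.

Q = ṁ·Cp·ΔT = 244.0 × 2.53 × (-41.9 − -58.4) = 10186 kJ/min
Converting: 10186 / 60 s = 169.76 kW

Q = 170 kJ/s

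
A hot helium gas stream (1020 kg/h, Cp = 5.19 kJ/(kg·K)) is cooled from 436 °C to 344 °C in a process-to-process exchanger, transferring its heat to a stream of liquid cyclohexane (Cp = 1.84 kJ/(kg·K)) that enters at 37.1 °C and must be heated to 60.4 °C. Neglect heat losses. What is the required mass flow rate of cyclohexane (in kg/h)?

Heat released by hot stream: Q = 1020 × 5.19 × (436 − 344) = 487030 kJ/h
Energy balance on cold side (adiabatic exchanger): Q = ṁ_c·Cp_c·(T_c,out − T_c,in)
ṁ_c = 487030 / [1.84 × (60.4 − 37.1)] = 11360 kg/h

ṁ_c = 11400 kg/h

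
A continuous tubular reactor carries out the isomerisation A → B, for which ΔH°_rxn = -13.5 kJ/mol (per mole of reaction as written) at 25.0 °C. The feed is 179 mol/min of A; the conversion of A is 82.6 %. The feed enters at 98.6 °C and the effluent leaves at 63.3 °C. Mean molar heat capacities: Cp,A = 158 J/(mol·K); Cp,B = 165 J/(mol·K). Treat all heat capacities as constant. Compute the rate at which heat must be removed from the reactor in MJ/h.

Q_out = 177 MJ/h

Extent of reaction ξ = 0.826 × 179 = 147.85 mol/min
Reaction term: ξ·ΔH°_rxn = 147.85 × -13.5 = -1996 kJ/min
Sensible, feed 98.6→25 °C: -2081.6 kJ/min
Outlet flows (mol/min): A 31.146, B 147.85
Sensible, products 25→63.3 °C: 1122.8 kJ/min
Q = ΔH = -2954.7 kJ/min = -49.246 kW
Heat removed = 177.28 MJ/h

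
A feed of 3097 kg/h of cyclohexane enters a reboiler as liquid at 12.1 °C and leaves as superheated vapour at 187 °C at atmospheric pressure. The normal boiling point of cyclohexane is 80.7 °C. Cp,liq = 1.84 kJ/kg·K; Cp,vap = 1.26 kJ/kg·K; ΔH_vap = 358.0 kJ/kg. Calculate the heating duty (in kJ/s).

Q = 532 kJ/s

liquid 12.1→80.7 °C: 126.22 kJ/kg
vaporisation at 80.7 °C: 358 kJ/kg
vapour 80.7→187 °C: 133.94 kJ/kg
Δh = 126.22 + 358 + 133.94 = 618.16 kJ/kg
Q = ṁ·Δh = 3097 kg/h × 618.16 kJ/kg = 1.9144e+06 kJ/h
|Q| = 531.79 kW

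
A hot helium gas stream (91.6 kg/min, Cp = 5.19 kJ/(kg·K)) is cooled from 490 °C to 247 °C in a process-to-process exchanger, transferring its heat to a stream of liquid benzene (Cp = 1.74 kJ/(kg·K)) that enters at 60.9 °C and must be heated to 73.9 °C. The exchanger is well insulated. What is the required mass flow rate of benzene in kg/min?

Heat released by hot stream: Q = 91.6 × 5.19 × (490 − 247) = 115520 kJ/min
Energy balance on cold side (adiabatic exchanger): Q = ṁ_c·Cp_c·(T_c,out − T_c,in)
ṁ_c = 115520 / [1.74 × (73.9 − 60.9)] = 5107.1 kg/min

ṁ_c = 5110 kg/min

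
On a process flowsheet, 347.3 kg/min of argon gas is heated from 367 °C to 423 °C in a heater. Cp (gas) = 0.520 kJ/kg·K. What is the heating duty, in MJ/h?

Q = 607 MJ/h

Q = ṁ·Cp·ΔT = 347.3 × 0.520 × (423 − 367) = 10113 kJ/min
Converting: 10113 / 60 s = 168.56 kW
Heating duty = 606.8 MJ/h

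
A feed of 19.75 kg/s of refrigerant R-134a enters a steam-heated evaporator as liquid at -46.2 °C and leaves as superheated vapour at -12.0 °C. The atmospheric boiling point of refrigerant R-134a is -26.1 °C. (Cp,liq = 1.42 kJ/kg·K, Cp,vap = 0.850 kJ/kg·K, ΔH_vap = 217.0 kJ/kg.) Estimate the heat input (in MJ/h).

liquid -46.2→-26.1 °C: 28.542 kJ/kg
vaporisation at -26.1 °C: 217 kJ/kg
vapour -26.1→-12.0 °C: 11.985 kJ/kg
Δh = 28.542 + 217 + 11.985 = 257.53 kJ/kg
Q = ṁ·Δh = 19.75 kg/s × 257.53 kJ/kg = 5086.2 kJ/s
|Q| = 5086.2 kW = 18310 MJ/h

Q = 18300 MJ/h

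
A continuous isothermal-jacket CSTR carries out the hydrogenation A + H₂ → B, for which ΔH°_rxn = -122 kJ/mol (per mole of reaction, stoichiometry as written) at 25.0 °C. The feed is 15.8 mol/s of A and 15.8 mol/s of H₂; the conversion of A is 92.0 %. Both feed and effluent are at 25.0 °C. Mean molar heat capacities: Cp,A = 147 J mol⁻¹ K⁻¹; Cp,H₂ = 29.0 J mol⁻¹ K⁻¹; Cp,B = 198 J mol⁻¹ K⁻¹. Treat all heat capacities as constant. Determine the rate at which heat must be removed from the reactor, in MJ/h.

Q_out = 6380 MJ/h

Extent of reaction ξ = 0.920 × 15.8 = 14.536 mol/s
Reaction term: ξ·ΔH°_rxn = 14.536 × -122 = -1773.4 kJ/s
Q = ΔH = -1773.4 kJ/s = -1773.4 kW
Heat removed = 6384.2 MJ/h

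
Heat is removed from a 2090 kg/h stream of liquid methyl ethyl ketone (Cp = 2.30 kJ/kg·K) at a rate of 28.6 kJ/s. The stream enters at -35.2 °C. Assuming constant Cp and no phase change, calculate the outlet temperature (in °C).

T_out = -56.6 °C

Q = 28.6 kJ/s = 102960 kJ/h
ΔT = Q/(ṁ·Cp) = 102960/(2090×2.30) = 21.419 K
T_out = -35.2 − 21.419 = -56.619 °C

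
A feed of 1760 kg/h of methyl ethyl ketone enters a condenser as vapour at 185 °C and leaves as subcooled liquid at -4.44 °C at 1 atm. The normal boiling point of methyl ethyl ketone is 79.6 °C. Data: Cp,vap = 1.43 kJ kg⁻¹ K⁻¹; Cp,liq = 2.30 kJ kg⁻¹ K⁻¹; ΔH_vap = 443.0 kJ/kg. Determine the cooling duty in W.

Q_c = 385000 W

vapour 185→79.6 °C: -150.72 kJ/kg
condensation at 79.6 °C: -443 kJ/kg
liquid 79.6→-4.44 °C: -193.29 kJ/kg
Δh = -150.72 + -443 + -193.29 = -787.01 kJ/kg
Q = ṁ·Δh = 1760 kg/h × -787.01 kJ/kg = -1.3851e+06 kJ/h
|Q| = 384.76 kW = 384760 W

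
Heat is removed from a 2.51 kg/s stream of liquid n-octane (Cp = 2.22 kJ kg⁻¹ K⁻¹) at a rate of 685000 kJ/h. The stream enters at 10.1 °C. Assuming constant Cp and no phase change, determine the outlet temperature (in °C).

T_out = -24.0 °C

Q = 685000 kJ/h = 190.28 kJ/s
ΔT = Q/(ṁ·Cp) = 190.28/(2.51×2.22) = 34.148 K
T_out = 10.1 − 34.148 = -24.048 °C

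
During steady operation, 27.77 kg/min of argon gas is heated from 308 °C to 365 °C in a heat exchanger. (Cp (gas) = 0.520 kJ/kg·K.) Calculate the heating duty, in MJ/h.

Q = 49.4 MJ/h

Q = ṁ·Cp·ΔT = 27.77 × 0.520 × (365 − 308) = 823.1 kJ/min
Converting: 823.1 / 60 s = 13.718 kW
Heating duty = 49.386 MJ/h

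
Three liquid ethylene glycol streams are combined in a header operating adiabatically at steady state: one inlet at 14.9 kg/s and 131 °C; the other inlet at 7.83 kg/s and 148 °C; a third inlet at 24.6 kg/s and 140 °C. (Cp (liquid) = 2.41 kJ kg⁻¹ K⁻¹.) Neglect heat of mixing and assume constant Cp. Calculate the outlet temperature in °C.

T_out = 138 °C

No heat crosses the boundary, so H_out = H_in.
Σ ṁᵢCp,ᵢTᵢ = 14.9×2.41×131 + 7.83×2.41×148 + 24.6×2.41×140 = 15797
Σ ṁᵢCp,ᵢ = 14.9×2.41 + 7.83×2.41 + 24.6×2.41 = 114.07
T_out = 15797 / 114.07 = 138.49 °C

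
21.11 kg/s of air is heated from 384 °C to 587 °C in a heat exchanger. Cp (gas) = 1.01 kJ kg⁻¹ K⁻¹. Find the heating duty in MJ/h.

Q = ṁ·Cp·ΔT = 21.11 × 1.01 × (587 − 384) = 4328.2 kJ/s
Heating duty = 15581 MJ/h

Q = 15600 MJ/h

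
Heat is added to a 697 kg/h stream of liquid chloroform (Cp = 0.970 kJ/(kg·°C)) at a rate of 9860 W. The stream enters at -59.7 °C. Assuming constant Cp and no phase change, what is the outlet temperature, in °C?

Q = 9860 W = 35496 kJ/h
ΔT = Q/(ṁ·Cp) = 35496/(697×0.970) = 52.502 K
T_out = -59.7 + 52.502 = -7.1981 °C

T_out = -7.20 °C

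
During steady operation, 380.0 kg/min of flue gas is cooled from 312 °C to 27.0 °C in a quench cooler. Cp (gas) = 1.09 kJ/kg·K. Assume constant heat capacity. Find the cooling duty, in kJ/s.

Q = ṁ·Cp·ΔT = 380.0 × 1.09 × (27.0 − 312) = -118050 kJ/min
Converting: 118050 / 60 s = 1967.5 kW

Q_c = 1970 kJ/s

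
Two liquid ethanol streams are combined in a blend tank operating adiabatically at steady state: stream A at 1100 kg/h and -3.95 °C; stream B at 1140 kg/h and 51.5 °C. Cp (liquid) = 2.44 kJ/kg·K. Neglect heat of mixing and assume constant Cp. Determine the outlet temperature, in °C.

T_out = 24.3 °C

Energy balance with Q = 0: Σ ṁᵢCp,ᵢ(T_out − Tᵢ) = 0
Σ ṁᵢCp,ᵢTᵢ = 1100×2.44×-3.95 + 1140×2.44×51.5 = 132650
Σ ṁᵢCp,ᵢ = 1100×2.44 + 1140×2.44 = 5465.6
T_out = 132650 / 5465.6 = 24.27 °C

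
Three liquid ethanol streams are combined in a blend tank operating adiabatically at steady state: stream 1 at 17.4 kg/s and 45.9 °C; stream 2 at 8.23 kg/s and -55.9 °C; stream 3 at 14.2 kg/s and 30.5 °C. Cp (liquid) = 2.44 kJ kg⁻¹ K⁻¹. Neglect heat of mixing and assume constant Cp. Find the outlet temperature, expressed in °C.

T_out = 19.4 °C

No heat crosses the boundary, so H_out = H_in.
Σ ṁᵢCp,ᵢTᵢ = 17.4×2.44×45.9 + 8.23×2.44×-55.9 + 14.2×2.44×30.5 = 1883
Σ ṁᵢCp,ᵢ = 17.4×2.44 + 8.23×2.44 + 14.2×2.44 = 97.185
T_out = 1883 / 97.185 = 19.375 °C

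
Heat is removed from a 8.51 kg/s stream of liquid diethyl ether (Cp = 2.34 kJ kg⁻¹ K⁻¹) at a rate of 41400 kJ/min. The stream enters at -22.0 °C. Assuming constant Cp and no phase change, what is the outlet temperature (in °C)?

Q = 41400 kJ/min = 690 kJ/s
ΔT = Q/(ṁ·Cp) = 690/(8.51×2.34) = 34.65 K
T_out = -22.0 − 34.65 = -56.65 °C

T_out = -56.7 °C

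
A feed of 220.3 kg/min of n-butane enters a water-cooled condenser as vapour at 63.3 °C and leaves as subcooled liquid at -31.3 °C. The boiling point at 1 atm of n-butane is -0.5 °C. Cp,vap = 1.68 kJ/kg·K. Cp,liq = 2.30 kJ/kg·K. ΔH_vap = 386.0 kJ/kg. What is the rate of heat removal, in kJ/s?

vapour 63.3→-0.5 °C: -107.18 kJ/kg
condensation at -0.5 °C: -386 kJ/kg
liquid -0.5→-31.3 °C: -70.84 kJ/kg
Δh = -107.18 + -386 + -70.84 = -564.02 kJ/kg
Q = ṁ·Δh = 220.3 kg/min × -564.02 kJ/kg = -124250 kJ/min
|Q| = 2070.9 kW

Q_c = 2070 kJ/s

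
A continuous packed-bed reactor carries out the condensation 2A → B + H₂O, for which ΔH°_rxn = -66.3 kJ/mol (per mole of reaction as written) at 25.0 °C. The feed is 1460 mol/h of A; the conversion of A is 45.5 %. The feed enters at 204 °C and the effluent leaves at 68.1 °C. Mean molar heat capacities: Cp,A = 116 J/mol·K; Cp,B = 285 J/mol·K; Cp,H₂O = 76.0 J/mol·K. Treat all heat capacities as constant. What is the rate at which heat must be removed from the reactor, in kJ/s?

Q_out = 12.0 kJ/s

Extent of reaction ξ = 0.455 × 1460 / 2 = 332.15 mol/h
Reaction term: ξ·ΔH°_rxn = 332.15 × -66.3 = -22022 kJ/h
Sensible, feed 204→25 °C: -30315 kJ/h
Outlet flows (mol/h): A 795.7, B 332.15, H₂O 332.15
Sensible, products 25→68.1 °C: 9146.1 kJ/h
Q = ΔH = -43191 kJ/h = -11.997 kW
Heat removed = 11.997 kJ/s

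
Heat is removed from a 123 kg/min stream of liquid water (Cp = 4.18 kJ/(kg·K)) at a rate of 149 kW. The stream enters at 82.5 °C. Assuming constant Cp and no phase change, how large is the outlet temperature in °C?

T_out = 65.1 °C

Q = 149 kW = 8940 kJ/min
ΔT = Q/(ṁ·Cp) = 8940/(123×4.18) = 17.388 K
T_out = 82.5 − 17.388 = 65.112 °C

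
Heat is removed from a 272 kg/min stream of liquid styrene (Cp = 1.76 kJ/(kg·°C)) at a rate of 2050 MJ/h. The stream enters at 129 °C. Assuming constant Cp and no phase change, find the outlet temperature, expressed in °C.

T_out = 57.6 °C

Q = 2050 MJ/h = 34167 kJ/min
ΔT = Q/(ṁ·Cp) = 34167/(272×1.76) = 71.371 K
T_out = 129 − 71.371 = 57.629 °C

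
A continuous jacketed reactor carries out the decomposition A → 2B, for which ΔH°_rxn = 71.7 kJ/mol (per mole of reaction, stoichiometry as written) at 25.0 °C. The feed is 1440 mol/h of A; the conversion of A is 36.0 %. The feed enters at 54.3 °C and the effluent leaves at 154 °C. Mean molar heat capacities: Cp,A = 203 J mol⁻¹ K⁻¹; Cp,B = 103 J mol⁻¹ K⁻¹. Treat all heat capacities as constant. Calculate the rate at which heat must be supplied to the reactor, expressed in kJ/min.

Extent of reaction ξ = 0.360 × 1440 = 518.4 mol/h
Reaction term: ξ·ΔH°_rxn = 518.4 × 71.7 = 37169 kJ/h
Sensible, feed 54.3→25 °C: -8565 kJ/h
Outlet flows (mol/h): A 921.6, B 1036.8
Sensible, products 25→154 °C: 37910 kJ/h
Q = ΔH = 66514 kJ/h = 18.476 kW
Heat supplied = 1108.6 kJ/min

Q_in = 1110 kJ/min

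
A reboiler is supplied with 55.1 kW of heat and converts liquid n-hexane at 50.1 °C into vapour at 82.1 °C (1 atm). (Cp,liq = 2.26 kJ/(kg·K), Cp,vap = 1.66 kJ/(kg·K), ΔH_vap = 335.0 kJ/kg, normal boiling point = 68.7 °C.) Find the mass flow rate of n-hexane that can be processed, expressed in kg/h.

ṁ = 497 kg/h

Δh = 2.26×(68.7−50.1) + 335.0 + 1.66×(82.1−68.7) = 399.28 kJ/kg
Q = 55.1 kW = 55.1 kJ/s = 198360 kJ/h
ṁ = Q/Δh = 198360 / 399.28 = 496.79 kg/h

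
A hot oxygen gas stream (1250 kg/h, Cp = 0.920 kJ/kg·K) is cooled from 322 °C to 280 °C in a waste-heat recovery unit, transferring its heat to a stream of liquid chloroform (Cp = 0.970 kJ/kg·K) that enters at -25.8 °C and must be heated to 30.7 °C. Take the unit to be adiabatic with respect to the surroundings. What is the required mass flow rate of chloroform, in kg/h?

Heat released by hot stream: Q = 1250 × 0.920 × (322 − 280) = 48300 kJ/h
Energy balance on cold side (adiabatic exchanger): Q = ṁ_c·Cp_c·(T_c,out − T_c,in)
ṁ_c = 48300 / [0.970 × (30.7 − -25.8)] = 881.31 kg/h

ṁ_c = 881 kg/h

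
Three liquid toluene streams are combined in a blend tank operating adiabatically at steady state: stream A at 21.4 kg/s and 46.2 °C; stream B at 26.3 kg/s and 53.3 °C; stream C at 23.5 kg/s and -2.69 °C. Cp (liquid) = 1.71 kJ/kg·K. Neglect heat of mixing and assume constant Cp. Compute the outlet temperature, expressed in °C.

T_out = 32.7 °C

No heat crosses the boundary, so H_out = H_in.
Σ ṁᵢCp,ᵢTᵢ = 21.4×1.71×46.2 + 26.3×1.71×53.3 + 23.5×1.71×-2.69 = 3979.6
Σ ṁᵢCp,ᵢ = 21.4×1.71 + 26.3×1.71 + 23.5×1.71 = 121.75
T_out = 3979.6 / 121.75 = 32.686 °C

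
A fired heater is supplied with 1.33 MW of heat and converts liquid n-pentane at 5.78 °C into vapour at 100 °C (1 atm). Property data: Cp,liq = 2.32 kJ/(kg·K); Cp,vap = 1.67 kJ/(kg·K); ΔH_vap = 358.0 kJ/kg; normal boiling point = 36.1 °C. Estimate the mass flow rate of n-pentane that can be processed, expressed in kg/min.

Δh = 2.32×(36.1−5.78) + 358.0 + 1.67×(100−36.1) = 535.06 kJ/kg
Q = 1.33 MW = 1330 kJ/s = 79800 kJ/min
ṁ = Q/Δh = 79800 / 535.06 = 149.14 kg/min

ṁ = 149 kg/min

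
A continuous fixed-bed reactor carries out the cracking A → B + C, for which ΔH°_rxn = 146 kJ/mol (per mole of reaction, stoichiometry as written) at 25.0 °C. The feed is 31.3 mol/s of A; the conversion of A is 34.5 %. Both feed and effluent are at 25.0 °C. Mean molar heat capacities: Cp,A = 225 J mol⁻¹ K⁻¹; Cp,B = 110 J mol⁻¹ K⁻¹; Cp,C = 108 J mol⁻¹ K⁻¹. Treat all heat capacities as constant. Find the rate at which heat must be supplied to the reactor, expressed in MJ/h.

Q_in = 5680 MJ/h

Extent of reaction ξ = 0.345 × 31.3 = 10.798 mol/s
Reaction term: ξ·ΔH°_rxn = 10.798 × 146 = 1576.6 kJ/s
Q = ΔH = 1576.6 kJ/s = 1576.6 kW
Heat supplied = 5675.7 MJ/h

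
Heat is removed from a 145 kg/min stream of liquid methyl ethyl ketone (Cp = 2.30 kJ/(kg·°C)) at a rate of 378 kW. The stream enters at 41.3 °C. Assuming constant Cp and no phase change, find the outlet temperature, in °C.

Q = 378 kW = 22680 kJ/min
ΔT = Q/(ṁ·Cp) = 22680/(145×2.30) = 68.006 K
T_out = 41.3 − 68.006 = -26.706 °C

T_out = -26.7 °C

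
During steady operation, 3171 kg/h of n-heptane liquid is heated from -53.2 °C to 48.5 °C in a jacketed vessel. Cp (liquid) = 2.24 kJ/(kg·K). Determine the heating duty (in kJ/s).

Q = 201 kJ/s

Q = ṁ·Cp·ΔT = 3171 × 2.24 × (48.5 − -53.2) = 722380 kJ/h
Converting: 722380 / 3600 s = 200.66 kW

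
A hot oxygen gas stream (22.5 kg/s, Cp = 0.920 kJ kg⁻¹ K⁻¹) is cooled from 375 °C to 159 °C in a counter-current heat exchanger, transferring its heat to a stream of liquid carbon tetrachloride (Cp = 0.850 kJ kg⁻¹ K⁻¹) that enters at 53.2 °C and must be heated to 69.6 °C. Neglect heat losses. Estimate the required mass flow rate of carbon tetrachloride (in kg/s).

ṁ_c = 321 kg/s

Heat released by hot stream: Q = 22.5 × 0.920 × (375 − 159) = 4471.2 kJ/s
Energy balance on cold side (adiabatic exchanger): Q = ṁ_c·Cp_c·(T_c,out − T_c,in)
ṁ_c = 4471.2 / [0.850 × (69.6 − 53.2)] = 320.75 kg/s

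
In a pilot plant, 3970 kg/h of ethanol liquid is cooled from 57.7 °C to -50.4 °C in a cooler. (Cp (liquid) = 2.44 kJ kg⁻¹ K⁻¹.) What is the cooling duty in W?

Q = ṁ·Cp·ΔT = 3970 × 2.44 × (-50.4 − 57.7) = -1.0471e+06 kJ/h
Converting: 1.0471e+06 / 3600 s = 290.87 kW
Cooling duty = 290870 W

Q_c = 291000 W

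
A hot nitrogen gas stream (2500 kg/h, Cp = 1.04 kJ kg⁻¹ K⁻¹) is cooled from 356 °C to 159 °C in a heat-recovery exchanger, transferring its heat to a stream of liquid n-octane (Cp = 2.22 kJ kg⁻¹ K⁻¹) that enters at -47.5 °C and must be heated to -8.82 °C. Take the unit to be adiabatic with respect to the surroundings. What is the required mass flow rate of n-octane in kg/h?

ṁ_c = 5960 kg/h

Heat released by hot stream: Q = 2500 × 1.04 × (356 − 159) = 512200 kJ/h
Energy balance on cold side (adiabatic exchanger): Q = ṁ_c·Cp_c·(T_c,out − T_c,in)
ṁ_c = 512200 / [2.22 × (-8.82 − -47.5)] = 5964.9 kg/h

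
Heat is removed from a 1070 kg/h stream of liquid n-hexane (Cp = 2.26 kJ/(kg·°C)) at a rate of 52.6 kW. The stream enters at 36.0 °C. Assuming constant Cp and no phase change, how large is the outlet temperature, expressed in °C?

T_out = -42.3 °C

Q = 52.6 kW = 189360 kJ/h
ΔT = Q/(ṁ·Cp) = 189360/(1070×2.26) = 78.306 K
T_out = 36.0 − 78.306 = -42.306 °C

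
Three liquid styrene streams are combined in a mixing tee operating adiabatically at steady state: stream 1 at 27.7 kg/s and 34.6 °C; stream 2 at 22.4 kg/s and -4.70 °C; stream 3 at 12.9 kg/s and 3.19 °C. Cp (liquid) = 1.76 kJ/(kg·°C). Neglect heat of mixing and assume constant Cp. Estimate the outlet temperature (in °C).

T_out = 14.2 °C

Adiabatic, steady state ⇒ Σ ṁᵢCp,ᵢ(T_out − Tᵢ) = 0
T_out = Σ ṁᵢCp,ᵢTᵢ / Σ ṁᵢCp,ᵢ
      = 1574 / 110.88 = 14.195 °C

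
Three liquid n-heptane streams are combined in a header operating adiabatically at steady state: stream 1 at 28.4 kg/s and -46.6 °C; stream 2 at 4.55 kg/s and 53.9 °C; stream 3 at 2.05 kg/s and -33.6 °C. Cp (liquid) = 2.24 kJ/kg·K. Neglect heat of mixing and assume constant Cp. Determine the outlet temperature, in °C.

Adiabatic, steady state ⇒ Σ ṁᵢCp,ᵢ(T_out − Tᵢ) = 0
T_out = Σ ṁᵢCp,ᵢTᵢ / Σ ṁᵢCp,ᵢ
      = -2569.4 / 78.4 = -32.774 °C

T_out = -32.8 °C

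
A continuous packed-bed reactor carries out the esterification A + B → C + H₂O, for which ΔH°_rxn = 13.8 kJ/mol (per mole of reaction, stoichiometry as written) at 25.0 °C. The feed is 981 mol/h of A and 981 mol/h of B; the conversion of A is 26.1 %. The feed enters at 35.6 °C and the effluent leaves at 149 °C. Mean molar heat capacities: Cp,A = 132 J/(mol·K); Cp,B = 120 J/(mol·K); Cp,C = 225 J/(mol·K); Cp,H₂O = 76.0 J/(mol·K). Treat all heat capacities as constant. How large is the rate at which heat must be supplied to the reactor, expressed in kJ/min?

Extent of reaction ξ = 0.261 × 981 = 256.04 mol/h
Reaction term: ξ·ΔH°_rxn = 256.04 × 13.8 = 3533.4 kJ/h
Sensible, feed 35.6→25 °C: -2620.4 kJ/h
Outlet flows (mol/h): A 724.96, B 724.96, C 256.04, H₂O 256.04
Sensible, products 25→149 °C: 32210 kJ/h
Q = ΔH = 33123 kJ/h = 9.2008 kW
Heat supplied = 552.05 kJ/min

Q_in = 552 kJ/min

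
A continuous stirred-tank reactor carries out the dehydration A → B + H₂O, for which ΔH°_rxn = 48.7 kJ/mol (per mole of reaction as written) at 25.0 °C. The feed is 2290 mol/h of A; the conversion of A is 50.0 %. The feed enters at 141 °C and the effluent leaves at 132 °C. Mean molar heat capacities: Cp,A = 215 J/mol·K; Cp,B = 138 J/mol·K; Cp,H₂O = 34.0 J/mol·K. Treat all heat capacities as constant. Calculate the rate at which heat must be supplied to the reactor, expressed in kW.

Extent of reaction ξ = 0.500 × 2290 = 1145 mol/h
Reaction term: ξ·ΔH°_rxn = 1145 × 48.7 = 55762 kJ/h
Sensible, feed 141→25 °C: -57113 kJ/h
Outlet flows (mol/h): A 1145, B 1145, H₂O 1145
Sensible, products 25→132 °C: 47413 kJ/h
Q = ΔH = 46062 kJ/h = 12.795 kW
Heat supplied = 12.795 kW

Q_in = 12.8 kW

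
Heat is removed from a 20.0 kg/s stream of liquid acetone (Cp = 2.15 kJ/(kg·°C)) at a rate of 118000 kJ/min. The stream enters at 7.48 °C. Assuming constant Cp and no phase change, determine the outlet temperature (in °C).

T_out = -38.3 °C

Q = 118000 kJ/min = 1966.7 kJ/s
ΔT = Q/(ṁ·Cp) = 1966.7/(20.0×2.15) = 45.736 K
T_out = 7.48 − 45.736 = -38.256 °C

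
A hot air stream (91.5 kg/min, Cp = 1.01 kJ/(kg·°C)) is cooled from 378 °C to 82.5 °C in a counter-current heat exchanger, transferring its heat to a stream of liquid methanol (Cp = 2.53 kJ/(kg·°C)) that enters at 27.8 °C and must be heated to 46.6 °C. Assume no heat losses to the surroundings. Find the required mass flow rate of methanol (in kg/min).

ṁ_c = 574 kg/min

Heat released by hot stream: Q = 91.5 × 1.01 × (378 − 82.5) = 27309 kJ/min
Energy balance on cold side (adiabatic exchanger): Q = ṁ_c·Cp_c·(T_c,out − T_c,in)
ṁ_c = 27309 / [2.53 × (46.6 − 27.8)] = 574.14 kg/min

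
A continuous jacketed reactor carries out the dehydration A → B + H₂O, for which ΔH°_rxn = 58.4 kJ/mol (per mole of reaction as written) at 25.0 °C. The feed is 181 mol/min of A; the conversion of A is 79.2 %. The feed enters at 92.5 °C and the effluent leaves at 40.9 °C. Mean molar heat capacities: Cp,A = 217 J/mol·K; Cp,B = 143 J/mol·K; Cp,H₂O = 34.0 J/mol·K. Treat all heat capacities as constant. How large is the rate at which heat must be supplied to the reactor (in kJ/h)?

Extent of reaction ξ = 0.792 × 181 = 143.35 mol/min
Reaction term: ξ·ΔH°_rxn = 143.35 × 58.4 = 8371.8 kJ/min
Sensible, feed 92.5→25 °C: -2651.2 kJ/min
Outlet flows (mol/min): A 37.648, B 143.35, H₂O 143.35
Sensible, products 25→40.9 °C: 533.33 kJ/min
Q = ΔH = 6253.9 kJ/min = 104.23 kW
Heat supplied = 375230 kJ/h

Q_in = 375000 kJ/h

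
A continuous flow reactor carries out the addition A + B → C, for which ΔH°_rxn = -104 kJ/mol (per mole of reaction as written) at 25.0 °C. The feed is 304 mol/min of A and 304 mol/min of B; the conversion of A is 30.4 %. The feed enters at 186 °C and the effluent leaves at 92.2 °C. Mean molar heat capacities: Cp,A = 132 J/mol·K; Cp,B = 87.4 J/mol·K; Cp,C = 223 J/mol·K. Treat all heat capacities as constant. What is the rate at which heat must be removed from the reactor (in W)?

Q_out = 264000 W

Extent of reaction ξ = 0.304 × 304 = 92.416 mol/min
Reaction term: ξ·ΔH°_rxn = 92.416 × -104 = -9611.3 kJ/min
Sensible, feed 186→25 °C: -10738 kJ/min
Outlet flows (mol/min): A 211.58, B 211.58, C 92.416
Sensible, products 25→92.2 °C: 4504.4 kJ/min
Q = ΔH = -15845 kJ/min = -264.09 kW
Heat removed = 264090 W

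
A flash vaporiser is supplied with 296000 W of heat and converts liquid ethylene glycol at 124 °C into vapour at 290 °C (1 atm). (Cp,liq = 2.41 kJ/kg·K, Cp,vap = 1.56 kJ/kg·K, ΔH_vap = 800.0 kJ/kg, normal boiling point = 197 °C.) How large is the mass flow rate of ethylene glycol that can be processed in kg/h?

ṁ = 951 kg/h

Δh = 2.41×(197−124) + 800.0 + 1.56×(290−197) = 1121 kJ/kg
Q = 296000 W = 296 kJ/s = 1.0656e+06 kJ/h
ṁ = Q/Δh = 1.0656e+06 / 1121 = 950.57 kg/h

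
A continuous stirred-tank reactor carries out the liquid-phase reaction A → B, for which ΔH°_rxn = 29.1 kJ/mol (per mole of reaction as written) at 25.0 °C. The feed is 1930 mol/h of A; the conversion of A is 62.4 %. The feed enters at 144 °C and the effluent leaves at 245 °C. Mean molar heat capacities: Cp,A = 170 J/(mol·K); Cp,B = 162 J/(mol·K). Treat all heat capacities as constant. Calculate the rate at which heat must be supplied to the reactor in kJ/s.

Extent of reaction ξ = 0.624 × 1930 = 1204.3 mol/h
Reaction term: ξ·ΔH°_rxn = 1204.3 × 29.1 = 35046 kJ/h
Sensible, feed 144→25 °C: -39044 kJ/h
Outlet flows (mol/h): A 725.68, B 1204.3
Sensible, products 25→245 °C: 70062 kJ/h
Q = ΔH = 66064 kJ/h = 18.351 kW
Heat supplied = 18.351 kJ/s

Q_in = 18.4 kJ/s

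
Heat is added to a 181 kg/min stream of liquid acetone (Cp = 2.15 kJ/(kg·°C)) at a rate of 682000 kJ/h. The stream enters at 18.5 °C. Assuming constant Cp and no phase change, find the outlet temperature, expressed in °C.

Q = 682000 kJ/h = 11367 kJ/min
ΔT = Q/(ṁ·Cp) = 11367/(181×2.15) = 29.209 K
T_out = 18.5 + 29.209 = 47.709 °C

T_out = 47.7 °C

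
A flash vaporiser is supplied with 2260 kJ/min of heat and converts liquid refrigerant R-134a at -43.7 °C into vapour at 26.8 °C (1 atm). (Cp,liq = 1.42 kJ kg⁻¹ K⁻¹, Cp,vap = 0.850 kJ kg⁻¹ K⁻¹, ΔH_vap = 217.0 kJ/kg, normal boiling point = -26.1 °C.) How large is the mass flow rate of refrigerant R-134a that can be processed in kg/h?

Δh = 1.42×(-26.1−-43.7) + 217.0 + 0.850×(26.8−-26.1) = 286.96 kJ/kg
Q = 2260 kJ/min = 37.667 kJ/s = 135600 kJ/h
ṁ = Q/Δh = 135600 / 286.96 = 472.54 kg/h

ṁ = 473 kg/h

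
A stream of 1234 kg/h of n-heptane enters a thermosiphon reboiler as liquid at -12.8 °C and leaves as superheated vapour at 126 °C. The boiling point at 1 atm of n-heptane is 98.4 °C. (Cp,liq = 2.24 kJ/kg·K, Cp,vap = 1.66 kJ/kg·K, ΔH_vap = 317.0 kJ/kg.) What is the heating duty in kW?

Q = 210 kW

liquid -12.8→98.4 °C: 249.09 kJ/kg
vaporisation at 98.4 °C: 317 kJ/kg
vapour 98.4→126 °C: 45.816 kJ/kg
Δh = 249.09 + 317 + 45.816 = 611.9 kJ/kg
Q = ṁ·Δh = 1234 kg/h × 611.9 kJ/kg = 755090 kJ/h
|Q| = 209.75 kW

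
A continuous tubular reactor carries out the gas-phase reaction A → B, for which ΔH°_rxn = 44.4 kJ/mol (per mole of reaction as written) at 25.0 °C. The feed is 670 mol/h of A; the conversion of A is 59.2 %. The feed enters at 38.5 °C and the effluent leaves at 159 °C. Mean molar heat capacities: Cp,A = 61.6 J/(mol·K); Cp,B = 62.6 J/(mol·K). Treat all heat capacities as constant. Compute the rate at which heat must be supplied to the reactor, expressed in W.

Q_in = 6290 W

Extent of reaction ξ = 0.592 × 670 = 396.64 mol/h
Reaction term: ξ·ΔH°_rxn = 396.64 × 44.4 = 17611 kJ/h
Sensible, feed 38.5→25 °C: -557.17 kJ/h
Outlet flows (mol/h): A 273.36, B 396.64
Sensible, products 25→159 °C: 5583.6 kJ/h
Q = ΔH = 22637 kJ/h = 6.2881 kW
Heat supplied = 6288.1 W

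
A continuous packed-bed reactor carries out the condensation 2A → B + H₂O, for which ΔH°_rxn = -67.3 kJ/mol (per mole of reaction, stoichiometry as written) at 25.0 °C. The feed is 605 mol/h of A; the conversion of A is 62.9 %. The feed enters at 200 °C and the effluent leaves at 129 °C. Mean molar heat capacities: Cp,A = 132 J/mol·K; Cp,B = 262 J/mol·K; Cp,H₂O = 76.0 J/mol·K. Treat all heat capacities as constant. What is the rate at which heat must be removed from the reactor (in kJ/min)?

Extent of reaction ξ = 0.629 × 605 / 2 = 190.27 mol/h
Reaction term: ξ·ΔH°_rxn = 190.27 × -67.3 = -12805 kJ/h
Sensible, feed 200→25 °C: -13976 kJ/h
Outlet flows (mol/h): A 224.45, B 190.27, H₂O 190.27
Sensible, products 25→129 °C: 9769.8 kJ/h
Q = ΔH = -17011 kJ/h = -4.7253 kW
Heat removed = 283.52 kJ/min

Q_out = 284 kJ/min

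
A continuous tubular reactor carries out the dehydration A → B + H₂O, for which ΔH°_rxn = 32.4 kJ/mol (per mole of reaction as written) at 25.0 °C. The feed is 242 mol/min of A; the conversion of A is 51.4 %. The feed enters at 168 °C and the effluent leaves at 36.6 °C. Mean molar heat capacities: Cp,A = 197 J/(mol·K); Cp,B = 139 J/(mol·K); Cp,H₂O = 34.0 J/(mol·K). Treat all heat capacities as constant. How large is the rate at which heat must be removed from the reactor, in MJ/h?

Extent of reaction ξ = 0.514 × 242 = 124.39 mol/min
Reaction term: ξ·ΔH°_rxn = 124.39 × 32.4 = 4030.2 kJ/min
Sensible, feed 168→25 °C: -6817.4 kJ/min
Outlet flows (mol/min): A 117.61, B 124.39, H₂O 124.39
Sensible, products 25→36.6 °C: 518.39 kJ/min
Q = ΔH = -2268.8 kJ/min = -37.814 kW
Heat removed = 136.13 MJ/h

Q_out = 136 MJ/h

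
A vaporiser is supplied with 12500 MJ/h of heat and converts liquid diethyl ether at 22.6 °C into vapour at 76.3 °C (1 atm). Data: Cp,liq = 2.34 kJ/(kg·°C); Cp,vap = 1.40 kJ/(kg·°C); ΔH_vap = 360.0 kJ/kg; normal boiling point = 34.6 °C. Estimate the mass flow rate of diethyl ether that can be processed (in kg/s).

Δh = 2.34×(34.6−22.6) + 360.0 + 1.40×(76.3−34.6) = 446.46 kJ/kg
Q = 12500 MJ/h = 3472.2 kJ/s = 3472.2 kJ/s
ṁ = Q/Δh = 3472.2 / 446.46 = 7.7772 kg/s

ṁ = 7.78 kg/s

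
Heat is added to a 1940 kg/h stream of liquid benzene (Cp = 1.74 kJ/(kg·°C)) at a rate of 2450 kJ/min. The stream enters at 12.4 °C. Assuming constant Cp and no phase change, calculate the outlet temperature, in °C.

Q = 2450 kJ/min = 147000 kJ/h
ΔT = Q/(ṁ·Cp) = 147000/(1940×1.74) = 43.548 K
T_out = 12.4 + 43.548 = 55.948 °C

T_out = 55.9 °C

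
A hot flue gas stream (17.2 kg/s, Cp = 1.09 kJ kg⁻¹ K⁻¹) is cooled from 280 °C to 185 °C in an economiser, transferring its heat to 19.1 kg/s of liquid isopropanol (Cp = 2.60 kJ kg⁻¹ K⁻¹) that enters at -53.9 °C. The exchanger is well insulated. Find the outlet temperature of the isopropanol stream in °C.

T_c,out = -18.0 °C

Heat released by hot stream: Q = 17.2 × 1.09 × (280 − 185) = 1781.1 kJ/s
Energy balance on cold side (adiabatic exchanger): Q = ṁ_c·Cp_c·(T_c,out − T_c,in)
T_c,out = -53.9 + 1781.1/(19.1 × 2.60) = -18.035 °C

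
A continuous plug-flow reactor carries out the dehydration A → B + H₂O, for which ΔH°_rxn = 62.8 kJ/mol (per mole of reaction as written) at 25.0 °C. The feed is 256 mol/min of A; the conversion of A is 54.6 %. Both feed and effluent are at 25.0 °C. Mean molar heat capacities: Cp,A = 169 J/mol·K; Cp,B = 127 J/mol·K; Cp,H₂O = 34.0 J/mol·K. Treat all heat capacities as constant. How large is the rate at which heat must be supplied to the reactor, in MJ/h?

Q_in = 527 MJ/h

Extent of reaction ξ = 0.546 × 256 = 139.78 mol/min
Reaction term: ξ·ΔH°_rxn = 139.78 × 62.8 = 8777.9 kJ/min
Q = ΔH = 8777.9 kJ/min = 146.3 kW
Heat supplied = 526.68 MJ/h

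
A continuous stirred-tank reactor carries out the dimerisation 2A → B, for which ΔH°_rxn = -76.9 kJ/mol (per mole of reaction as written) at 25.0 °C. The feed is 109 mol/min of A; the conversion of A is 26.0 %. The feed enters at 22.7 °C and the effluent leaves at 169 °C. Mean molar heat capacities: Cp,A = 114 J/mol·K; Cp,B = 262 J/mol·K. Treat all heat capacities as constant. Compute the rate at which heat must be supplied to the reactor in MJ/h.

Q_in = 47.9 MJ/h

Extent of reaction ξ = 0.260 × 109 / 2 = 14.17 mol/min
Reaction term: ξ·ΔH°_rxn = 14.17 × -76.9 = -1089.7 kJ/min
Sensible, feed 22.7→25 °C: 28.58 kJ/min
Outlet flows (mol/min): A 80.66, B 14.17
Sensible, products 25→169 °C: 1858.7 kJ/min
Q = ΔH = 797.63 kJ/min = 13.294 kW
Heat supplied = 47.858 MJ/h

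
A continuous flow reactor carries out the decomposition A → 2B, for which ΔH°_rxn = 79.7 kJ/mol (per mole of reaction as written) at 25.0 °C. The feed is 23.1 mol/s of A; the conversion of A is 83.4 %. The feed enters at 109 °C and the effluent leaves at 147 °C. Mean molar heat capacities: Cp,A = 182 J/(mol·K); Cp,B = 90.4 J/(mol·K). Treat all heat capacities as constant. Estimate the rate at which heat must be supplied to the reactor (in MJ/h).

Extent of reaction ξ = 0.834 × 23.1 = 19.265 mol/s
Reaction term: ξ·ΔH°_rxn = 19.265 × 79.7 = 1535.5 kJ/s
Sensible, feed 109→25 °C: -353.15 kJ/s
Outlet flows (mol/s): A 3.8346, B 38.531
Sensible, products 25→147 °C: 510.09 kJ/s
Q = ΔH = 1692.4 kJ/s = 1692.4 kW
Heat supplied = 6092.6 MJ/h

Q_in = 6090 MJ/h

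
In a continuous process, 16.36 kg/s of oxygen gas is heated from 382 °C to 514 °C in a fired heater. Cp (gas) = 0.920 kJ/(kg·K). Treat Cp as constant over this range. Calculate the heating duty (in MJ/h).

Q = 7150 MJ/h

Q = ṁ·Cp·ΔT = 16.36 × 0.920 × (514 − 382) = 1986.8 kJ/s
Heating duty = 7152.3 MJ/h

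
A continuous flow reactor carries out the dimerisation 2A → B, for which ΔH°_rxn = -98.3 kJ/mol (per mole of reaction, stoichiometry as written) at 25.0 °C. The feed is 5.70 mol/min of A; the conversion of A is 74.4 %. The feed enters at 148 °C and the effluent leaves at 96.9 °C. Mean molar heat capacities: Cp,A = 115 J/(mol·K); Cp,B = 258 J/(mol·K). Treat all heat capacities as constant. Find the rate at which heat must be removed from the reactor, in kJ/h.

Q_out = 14300 kJ/h

Extent of reaction ξ = 0.744 × 5.70 / 2 = 2.1204 mol/min
Reaction term: ξ·ΔH°_rxn = 2.1204 × -98.3 = -208.44 kJ/min
Sensible, feed 148→25 °C: -80.626 kJ/min
Outlet flows (mol/min): A 1.4592, B 2.1204
Sensible, products 25→96.9 °C: 51.399 kJ/min
Q = ΔH = -237.66 kJ/min = -3.961 kW
Heat removed = 14260 kJ/h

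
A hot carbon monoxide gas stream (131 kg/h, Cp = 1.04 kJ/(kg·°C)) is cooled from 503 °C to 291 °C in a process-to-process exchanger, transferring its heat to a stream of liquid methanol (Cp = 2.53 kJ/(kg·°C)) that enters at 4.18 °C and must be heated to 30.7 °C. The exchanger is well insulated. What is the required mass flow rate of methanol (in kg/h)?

ṁ_c = 430 kg/h

Heat released by hot stream: Q = 131 × 1.04 × (503 − 291) = 28883 kJ/h
Energy balance on cold side (adiabatic exchanger): Q = ṁ_c·Cp_c·(T_c,out − T_c,in)
ṁ_c = 28883 / [2.53 × (30.7 − 4.18)] = 430.47 kg/h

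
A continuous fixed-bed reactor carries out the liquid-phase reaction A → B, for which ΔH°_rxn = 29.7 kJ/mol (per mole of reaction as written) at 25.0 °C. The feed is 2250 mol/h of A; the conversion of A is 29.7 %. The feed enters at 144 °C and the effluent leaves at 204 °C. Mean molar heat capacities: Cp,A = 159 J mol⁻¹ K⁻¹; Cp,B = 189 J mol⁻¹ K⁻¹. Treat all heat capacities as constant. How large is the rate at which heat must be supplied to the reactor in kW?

Extent of reaction ξ = 0.297 × 2250 = 668.25 mol/h
Reaction term: ξ·ΔH°_rxn = 668.25 × 29.7 = 19847 kJ/h
Sensible, feed 144→25 °C: -42572 kJ/h
Outlet flows (mol/h): A 1581.8, B 668.25
Sensible, products 25→204 °C: 67626 kJ/h
Q = ΔH = 44901 kJ/h = 12.472 kW
Heat supplied = 12.472 kW

Q_in = 12.5 kW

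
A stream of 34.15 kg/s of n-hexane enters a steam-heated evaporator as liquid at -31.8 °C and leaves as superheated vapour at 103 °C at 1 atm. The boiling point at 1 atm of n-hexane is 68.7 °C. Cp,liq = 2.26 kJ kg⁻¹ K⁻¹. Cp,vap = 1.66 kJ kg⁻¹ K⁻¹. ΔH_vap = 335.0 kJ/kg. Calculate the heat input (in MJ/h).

Q = 76100 MJ/h

liquid -31.8→68.7 °C: 227.13 kJ/kg
vaporisation at 68.7 °C: 335 kJ/kg
vapour 68.7→103 °C: 56.938 kJ/kg
Δh = 227.13 + 335 + 56.938 = 619.07 kJ/kg
Q = ṁ·Δh = 34.15 kg/s × 619.07 kJ/kg = 21141 kJ/s
|Q| = 21141 kW = 76108 MJ/h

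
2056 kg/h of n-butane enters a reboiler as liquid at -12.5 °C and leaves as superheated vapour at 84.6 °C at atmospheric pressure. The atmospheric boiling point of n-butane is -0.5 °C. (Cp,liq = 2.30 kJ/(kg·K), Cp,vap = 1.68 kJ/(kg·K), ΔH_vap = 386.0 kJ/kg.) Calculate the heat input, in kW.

Q = 318 kW

liquid -12.5→-0.5 °C: 27.6 kJ/kg
vaporisation at -0.5 °C: 386 kJ/kg
vapour -0.5→84.6 °C: 142.97 kJ/kg
Δh = 27.6 + 386 + 142.97 = 556.57 kJ/kg
Q = ṁ·Δh = 2056 kg/h × 556.57 kJ/kg = 1.1443e+06 kJ/h
|Q| = 317.86 kW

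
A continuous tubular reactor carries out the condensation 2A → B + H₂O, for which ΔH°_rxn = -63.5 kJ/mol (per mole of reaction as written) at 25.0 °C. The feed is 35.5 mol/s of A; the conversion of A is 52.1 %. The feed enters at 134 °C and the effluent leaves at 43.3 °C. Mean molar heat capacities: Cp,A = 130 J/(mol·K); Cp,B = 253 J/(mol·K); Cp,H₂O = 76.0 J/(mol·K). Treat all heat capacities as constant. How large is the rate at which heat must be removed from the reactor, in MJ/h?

Extent of reaction ξ = 0.521 × 35.5 / 2 = 9.2477 mol/s
Reaction term: ξ·ΔH°_rxn = 9.2477 × -63.5 = -587.23 kJ/s
Sensible, feed 134→25 °C: -503.04 kJ/s
Outlet flows (mol/s): A 17.005, B 9.2477, H₂O 9.2477
Sensible, products 25→43.3 °C: 96.132 kJ/s
Q = ΔH = -994.14 kJ/s = -994.14 kW
Heat removed = 3578.9 MJ/h

Q_out = 3580 MJ/h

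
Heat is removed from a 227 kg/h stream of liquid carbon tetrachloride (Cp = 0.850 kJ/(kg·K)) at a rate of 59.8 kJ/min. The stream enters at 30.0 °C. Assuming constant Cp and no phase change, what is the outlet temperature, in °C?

Q = 59.8 kJ/min = 3588 kJ/h
ΔT = Q/(ṁ·Cp) = 3588/(227×0.850) = 18.595 K
T_out = 30.0 − 18.595 = 11.405 °C

T_out = 11.4 °C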